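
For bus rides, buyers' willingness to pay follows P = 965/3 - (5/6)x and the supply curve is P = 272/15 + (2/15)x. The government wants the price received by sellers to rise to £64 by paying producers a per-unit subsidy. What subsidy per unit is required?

Required subsidy s = £29 per unit

At a seller price of 64, quantity supplied is -136 + 7.5·64 = 344.
Buyers absorb 344 only when they pay Pb = 965/3 − (5/6)·344 = 35.
s = Ps − Pb = 64 − 35 = 29.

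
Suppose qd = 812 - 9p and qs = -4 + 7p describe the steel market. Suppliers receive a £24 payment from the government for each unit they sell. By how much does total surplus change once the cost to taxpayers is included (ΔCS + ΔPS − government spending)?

Net change in total surplus = -£1134

Pre-subsidy: 812 - 9p = -4 + 7p gives p* = 51, q* = 353.
With the subsidy, sellers receive ps = pb + 24 for each unit, where pb is the price buyers pay.
Supply in terms of pb becomes qs = -4 + 7(pb + 24) = 164 + 7pb. Setting this equal to demand: 812 - 9pb = 164 + 7pb, so pb = 40.5.
Sellers receive ps = 40.5 + 24 = 64.5; q' = 812 − 9·40.5 = 447.5.
ΔCS = ½(353 + 447.5)(51 − 40.5) = 4202.625; ΔPS = ½(353 + 447.5)(64.5 − 51) = 5403.375.
Government spending = 24 × 447.5 = 10740.
Net change = 4202.625 + 5403.375 − 10740 = -1134. The loss equals the DWL triangle ½·24·94.5.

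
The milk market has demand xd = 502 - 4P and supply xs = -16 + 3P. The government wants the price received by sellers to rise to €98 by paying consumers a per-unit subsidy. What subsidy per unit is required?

At a seller price of 98, quantity supplied is -16 + 3·98 = 278.
Buyers absorb 278 only when they pay Pb with 502 − 4·Pb = 278, i.e. Pb = 56.
s = Ps − Pb = 98 − 56 = 42.

Required subsidy s = €42 per unit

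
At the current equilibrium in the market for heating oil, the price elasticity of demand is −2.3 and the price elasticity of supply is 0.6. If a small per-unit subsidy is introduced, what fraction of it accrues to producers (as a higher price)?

Producer share = 23/29

For a small subsidy around the equilibrium, the benefit split depends on the relative slopes, which at a point are proportional to the elasticities.
Buyer share = εs/(εs + |εd|) = 0.6/(0.6 + 2.3) = 6/29; seller share = |εd|/(εs + |εd|) = 23/29.
So producers capture 23/29 of the subsidy.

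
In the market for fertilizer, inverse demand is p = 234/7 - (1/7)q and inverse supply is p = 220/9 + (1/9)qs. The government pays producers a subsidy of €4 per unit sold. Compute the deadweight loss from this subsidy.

Deadweight loss = €31.5

Pre-subsidy: 234/7 - (1/7)q = 220/9 + (1/9)q gives q* = 35.375 and p* = 28.375.
With the subsidy, sellers receive ps = pb + 4 for each unit, where pb is the price buyers pay.
On the curves, pb = 234/7 - (1/7)q and ps = 220/9 + (1/9)q; the wedge ps − pb = 4 gives 220/9 + (1/9)q − (234/7 - (1/7)q) = 4, so q' = 51.125.
Then pb = 234/7 − (1/7)·51.125 = 26.125 and ps = 220/9 + (1/9)·51.125 = 30.125.
The subsidy expands output by 51.125 − 35.375 = 15.75 past the efficient level; on those units the gap between marginal cost and willingness to pay runs from 0 up to 4.
DWL = ½ × 4 × 15.75 = 31.5.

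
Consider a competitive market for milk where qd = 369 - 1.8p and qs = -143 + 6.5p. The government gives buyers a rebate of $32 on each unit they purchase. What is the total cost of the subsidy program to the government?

Government cost = 804960/83

Pre-subsidy: 369 - 1.8p = -143 + 6.5p gives p* = 5120/83, q* = 21411/83.
With the rebate, buyers effectively pay pb = ps − 32, where ps is the price sellers receive.
Demand in terms of ps becomes qd = 369 − 1.8(ps − 32) = 426.6 - 1.8ps. Setting this equal to supply: 426.6 - 1.8ps = -143 + 6.5ps, so ps = 5696/83.
Buyers pay pb = 5696/83 − 32 = 3040/83; q' = -143 + 6.5·(5696/83) = 25155/83.
Government outlay = subsidy × quantity = 32 × 25155/83 = 804960/83.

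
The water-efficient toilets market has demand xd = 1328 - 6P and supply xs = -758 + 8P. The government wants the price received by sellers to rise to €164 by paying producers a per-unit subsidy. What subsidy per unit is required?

At a seller price of 164, quantity supplied is -758 + 8·164 = 554.
Buyers absorb 554 only when they pay Pb with 1328 − 6·Pb = 554, i.e. Pb = 129.
s = Ps − Pb = 164 − 129 = 35.

Required subsidy s = €35 per unit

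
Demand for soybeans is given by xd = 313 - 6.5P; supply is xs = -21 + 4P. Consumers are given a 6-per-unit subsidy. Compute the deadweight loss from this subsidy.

Deadweight loss = 312/7

Pre-subsidy: 313 - 6.5P = -21 + 4P gives P* = 668/21, x* = 2231/21.
With the rebate, buyers effectively pay Pb = Ps − 6, where Ps is the price sellers receive.
Demand in terms of Ps becomes xd = 313 − 6.5(Ps − 6) = 352 - 6.5Ps. Setting this equal to supply: 352 - 6.5Ps = -21 + 4Ps, so Ps = 746/21.
Buyers pay Pb = 746/21 − 6 = 620/21; x' = -21 + 4·(746/21) = 2543/21.
The subsidy expands output by 2543/21 − 2231/21 = 104/7 past the efficient level; on those units the gap between marginal cost and willingness to pay runs from 0 up to 6.
DWL = ½ × 6 × 104/7 = 312/7.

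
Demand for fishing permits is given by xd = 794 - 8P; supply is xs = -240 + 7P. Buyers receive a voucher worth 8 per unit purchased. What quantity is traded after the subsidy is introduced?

x' = 272.4

Pre-subsidy: 794 - 8P = -240 + 7P gives P* = 1034/15, x* = 3638/15.
With the rebate, buyers effectively pay Pb = Ps − 8, where Ps is the price sellers receive.
Demand in terms of Ps becomes xd = 794 − 8(Ps − 8) = 858 - 8Ps. Setting this equal to supply: 858 - 8Ps = -240 + 7Ps, so Ps = 73.2.
Buyers pay Pb = 73.2 − 8 = 65.2; x' = -240 + 7·73.2 = 272.4.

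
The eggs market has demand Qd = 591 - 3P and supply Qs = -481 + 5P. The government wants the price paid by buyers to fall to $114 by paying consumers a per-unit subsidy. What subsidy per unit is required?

At a buyer price of 114, quantity demanded is 591 − 3·114 = 249.
Sellers supply 249 only when they receive Ps with -481 + 5·Ps = 249, i.e. Ps = 146.
s = Ps − Pb = 146 − 114 = 32.

Required subsidy s = $32 per unit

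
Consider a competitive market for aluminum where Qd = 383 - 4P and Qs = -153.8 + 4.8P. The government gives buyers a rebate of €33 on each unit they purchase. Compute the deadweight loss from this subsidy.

Pre-subsidy: 383 - 4P = -153.8 + 4.8P gives P* = 61, Q* = 139.
With the rebate, buyers effectively pay Pb = Ps − 33, where Ps is the price sellers receive.
Demand in terms of Ps becomes Qd = 383 − 4(Ps − 33) = 515 - 4Ps. Setting this equal to supply: 515 - 4Ps = -153.8 + 4.8Ps, so Ps = 76.
Buyers pay Pb = 76 − 33 = 43; Q' = -153.8 + 4.8·76 = 211.
The subsidy expands output by 211 − 139 = 72 past the efficient level; on those units the gap between marginal cost and willingness to pay runs from 0 up to 33.
DWL = ½ × 33 × 72 = 1188.

Deadweight loss = €1188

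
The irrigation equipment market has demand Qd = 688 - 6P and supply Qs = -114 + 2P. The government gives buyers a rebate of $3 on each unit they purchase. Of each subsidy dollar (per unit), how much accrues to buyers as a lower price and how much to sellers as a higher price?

Buyers gain $0.75 per unit; sellers gain $2.25 per unit

Pre-subsidy: 688 - 6P = -114 + 2P gives P* = 100.25, Q* = 86.5.
With the rebate, buyers effectively pay Pb = Ps − 3, where Ps is the price sellers receive.
Demand in terms of Ps becomes Qd = 688 − 6(Ps − 3) = 706 - 6Ps. Setting this equal to supply: 706 - 6Ps = -114 + 2Ps, so Ps = 102.5.
Buyers pay Pb = 102.5 − 3 = 99.5; Q' = -114 + 2·102.5 = 91.
Buyers' price falls by P* − Pb = 100.25 − 99.5 = 0.75; sellers' price rises by Ps − P* = 102.5 − 100.25 = 2.25.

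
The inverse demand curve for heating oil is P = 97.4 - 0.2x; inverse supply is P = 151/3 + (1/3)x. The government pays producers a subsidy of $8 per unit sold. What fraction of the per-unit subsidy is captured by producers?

Pre-subsidy: 97.4 - 0.2x = 151/3 + (1/3)x gives x* = 88.25 and P* = 79.75.
With the subsidy, sellers receive Ps = Pb + 8 for each unit, where Pb is the price buyers pay.
On the curves, Pb = 97.4 - 0.2x and Ps = 151/3 + (1/3)x; the wedge Ps − Pb = 8 gives 151/3 + (1/3)x − (97.4 - 0.2x) = 8, so x' = 103.25.
Then Pb = 97.4 − 0.2·103.25 = 76.75 and Ps = 151/3 + (1/3)·103.25 = 84.75.
Buyers' price falls by P* − Pb = 79.75 − 76.75 = 3; sellers' price rises by Ps − P* = 84.75 − 79.75 = 5.
So producers capture 5/8 = 0.625 of each unit of subsidy.

Producer share = 0.625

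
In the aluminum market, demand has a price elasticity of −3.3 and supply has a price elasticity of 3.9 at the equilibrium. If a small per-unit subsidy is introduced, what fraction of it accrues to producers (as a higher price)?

For a small subsidy around the equilibrium, the benefit split depends on the relative slopes, which at a point are proportional to the elasticities.
Buyer share = εs/(εs + |εd|) = 3.9/(3.9 + 3.3) = 13/24; seller share = |εd|/(εs + |εd|) = 11/24.
So producers capture 11/24 of the subsidy.

Producer share = 11/24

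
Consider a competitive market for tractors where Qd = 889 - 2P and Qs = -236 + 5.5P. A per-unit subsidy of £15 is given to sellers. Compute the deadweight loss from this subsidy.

Pre-subsidy: 889 - 2P = -236 + 5.5P gives P* = 150, Q* = 589.
With the subsidy, sellers receive Ps = Pb + 15 for each unit, where Pb is the price buyers pay.
Supply in terms of Pb becomes Qs = -236 + 5.5(Pb + 15) = -153.5 + 5.5Pb. Setting this equal to demand: 889 - 2Pb = -153.5 + 5.5Pb, so Pb = 139.
Sellers receive Ps = 139 + 15 = 154; Q' = 889 − 2·139 = 611.
The subsidy expands output by 611 − 589 = 22 past the efficient level; on those units the gap between marginal cost and willingness to pay runs from 0 up to 15.
DWL = ½ × 15 × 22 = 165.

Deadweight loss = £165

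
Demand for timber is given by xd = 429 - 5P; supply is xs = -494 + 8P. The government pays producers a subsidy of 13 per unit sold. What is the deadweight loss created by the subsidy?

Deadweight loss = 260

Pre-subsidy: 429 - 5P = -494 + 8P gives P* = 71, x* = 74.
With the subsidy, sellers receive Ps = Pb + 13 for each unit, where Pb is the price buyers pay.
Supply in terms of Pb becomes xs = -494 + 8(Pb + 13) = -390 + 8Pb. Setting this equal to demand: 429 - 5Pb = -390 + 8Pb, so Pb = 63.
Sellers receive Ps = 63 + 13 = 76; x' = 429 − 5·63 = 114.
The subsidy expands output by 114 − 74 = 40 past the efficient level; on those units the gap between marginal cost and willingness to pay runs from 0 up to 13.
DWL = ½ × 13 × 40 = 260.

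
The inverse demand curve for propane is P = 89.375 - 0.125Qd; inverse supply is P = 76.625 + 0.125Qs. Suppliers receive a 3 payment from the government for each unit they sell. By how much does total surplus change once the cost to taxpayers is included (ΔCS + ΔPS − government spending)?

Net change in total surplus = -18

Pre-subsidy: 89.375 - 0.125Q = 76.625 + 0.125Q gives Q* = 51 and P* = 83.
With the subsidy, sellers receive Ps = Pb + 3 for each unit, where Pb is the price buyers pay.
On the curves, Pb = 89.375 - 0.125Q and Ps = 76.625 + 0.125Q; the wedge Ps − Pb = 3 gives 76.625 + 0.125Q − (89.375 - 0.125Q) = 3, so Q' = 63.
Then Pb = 89.375 − 0.125·63 = 81.5 and Ps = 76.625 + 0.125·63 = 84.5.
ΔCS = ½(51 + 63)(83 − 81.5) = 85.5; ΔPS = ½(51 + 63)(84.5 − 83) = 85.5.
Government spending = 3 × 63 = 189.
Net change = 85.5 + 85.5 − 189 = -18. The loss equals the DWL triangle ½·3·12.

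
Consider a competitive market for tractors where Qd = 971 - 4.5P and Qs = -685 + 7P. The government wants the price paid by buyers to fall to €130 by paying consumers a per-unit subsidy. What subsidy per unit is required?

Required subsidy s = €23 per unit

At a buyer price of 130, quantity demanded is 971 − 4.5·130 = 386.
Sellers supply 386 only when they receive Ps with -685 + 7·Ps = 386, i.e. Ps = 153.
s = Ps − Pb = 153 − 130 = 23.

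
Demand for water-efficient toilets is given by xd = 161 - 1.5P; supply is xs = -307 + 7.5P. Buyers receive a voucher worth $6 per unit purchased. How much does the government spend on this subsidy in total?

Pre-subsidy: 161 - 1.5P = -307 + 7.5P gives P* = 52, x* = 83.
With the rebate, buyers effectively pay Pb = Ps − 6, where Ps is the price sellers receive.
Demand in terms of Ps becomes xd = 161 − 1.5(Ps − 6) = 170 - 1.5Ps. Setting this equal to supply: 170 - 1.5Ps = -307 + 7.5Ps, so Ps = 53.
Buyers pay Pb = 53 − 6 = 47; x' = -307 + 7.5·53 = 90.5.
Government outlay = subsidy × quantity = 6 × 90.5 = 543.

Government cost = $543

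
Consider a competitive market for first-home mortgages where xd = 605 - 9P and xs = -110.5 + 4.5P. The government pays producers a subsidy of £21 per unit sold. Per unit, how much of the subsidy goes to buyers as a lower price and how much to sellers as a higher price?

Pre-subsidy: 605 - 9P = -110.5 + 4.5P gives P* = 53, x* = 128.
With the subsidy, sellers receive Ps = Pb + 21 for each unit, where Pb is the price buyers pay.
Supply in terms of Pb becomes xs = -110.5 + 4.5(Pb + 21) = -16 + 4.5Pb. Setting this equal to demand: 605 - 9Pb = -16 + 4.5Pb, so Pb = 46.
Sellers receive Ps = 46 + 21 = 67; x' = 605 − 9·46 = 191.
Buyers' price falls by P* − Pb = 53 − 46 = 7; sellers' price rises by Ps − P* = 67 − 53 = 14.

Buyers gain £7 per unit; sellers gain £14 per unit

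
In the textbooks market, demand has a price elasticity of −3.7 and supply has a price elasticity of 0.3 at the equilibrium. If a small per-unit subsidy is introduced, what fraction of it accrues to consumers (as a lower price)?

For a small subsidy around the equilibrium, the benefit split depends on the relative slopes, which at a point are proportional to the elasticities.
Buyer share = εs/(εs + |εd|) = 0.3/(0.3 + 3.7) = 0.075; seller share = |εd|/(εs + |εd|) = 0.925.

Consumer share = 0.075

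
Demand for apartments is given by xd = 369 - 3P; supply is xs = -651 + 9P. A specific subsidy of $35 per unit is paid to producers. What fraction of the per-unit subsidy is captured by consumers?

Pre-subsidy: 369 - 3P = -651 + 9P gives P* = 85, x* = 114.
With the subsidy, sellers receive Ps = Pb + 35 for each unit, where Pb is the price buyers pay.
Supply in terms of Pb becomes xs = -651 + 9(Pb + 35) = -336 + 9Pb. Setting this equal to demand: 369 - 3Pb = -336 + 9Pb, so Pb = 58.75.
Sellers receive Ps = 58.75 + 35 = 93.75; x' = 369 − 3·58.75 = 192.75.
Buyers' price falls by P* − Pb = 85 − 58.75 = 26.25; sellers' price rises by Ps − P* = 93.75 − 85 = 8.75.
So consumers capture 26.25/35 = 0.75 of each unit of subsidy.

Consumer share = 0.75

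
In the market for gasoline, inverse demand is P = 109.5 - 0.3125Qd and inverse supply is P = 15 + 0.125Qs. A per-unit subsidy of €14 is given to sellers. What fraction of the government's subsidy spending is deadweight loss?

DWL / government spending = 2/31

Pre-subsidy: 109.5 - 0.3125Q = 15 + 0.125Q gives Q* = 216 and P* = 42.
With the subsidy, sellers receive Ps = Pb + 14 for each unit, where Pb is the price buyers pay.
On the curves, Pb = 109.5 - 0.3125Q and Ps = 15 + 0.125Q; the wedge Ps − Pb = 14 gives 15 + 0.125Q − (109.5 - 0.3125Q) = 14, so Q' = 248.
Then Pb = 109.5 − 0.3125·248 = 32 and Ps = 15 + 0.125·248 = 46.
ΔCS = ½(216 + 248)(42 − 32) = 2320; ΔPS = ½(216 + 248)(46 − 42) = 928.
Government spending = 14 × 248 = 3472.
DWL = ½ × 14 × (248 − 216) = 224; fraction = 224 / 3472 = 2/31.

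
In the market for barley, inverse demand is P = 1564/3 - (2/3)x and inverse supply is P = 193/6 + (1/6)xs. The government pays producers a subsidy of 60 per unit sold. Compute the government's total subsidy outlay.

Pre-subsidy: 1564/3 - (2/3)x = 193/6 + (1/6)x gives x* = 587 and P* = 130.
With the subsidy, sellers receive Ps = Pb + 60 for each unit, where Pb is the price buyers pay.
On the curves, Pb = 1564/3 - (2/3)x and Ps = 193/6 + (1/6)x; the wedge Ps − Pb = 60 gives 193/6 + (1/6)x − (1564/3 - (2/3)x) = 60, so x' = 659.
Then Pb = 1564/3 − (2/3)·659 = 82 and Ps = 193/6 + (1/6)·659 = 142.
Government outlay = subsidy × quantity = 60 × 659 = 39540.

Government cost = 39540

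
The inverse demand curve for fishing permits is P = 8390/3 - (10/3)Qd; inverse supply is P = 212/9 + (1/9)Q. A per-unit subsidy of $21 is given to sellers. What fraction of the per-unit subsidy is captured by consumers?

Pre-subsidy: 8390/3 - (10/3)Q = 212/9 + (1/9)Q gives Q* = 24958/31 and P* = 10510/93.
With the subsidy, sellers receive Ps = Pb + 21 for each unit, where Pb is the price buyers pay.
On the curves, Pb = 8390/3 - (10/3)Q and Ps = 212/9 + (1/9)Q; the wedge Ps − Pb = 21 gives 212/9 + (1/9)Q − (8390/3 - (10/3)Q) = 21, so Q' = 25147/31.
Then Pb = 8390/3 − (10/3)·(25147/31) = 8620/93 and Ps = 212/9 + (1/9)·(25147/31) = 10573/93.
Buyers' price falls by P* − Pb = 10510/93 − 8620/93 = 630/31; sellers' price rises by Ps − P* = 10573/93 − 10510/93 = 21/31.
So consumers capture (630/31)/21 = 30/31 of each unit of subsidy.

Consumer share = 30/31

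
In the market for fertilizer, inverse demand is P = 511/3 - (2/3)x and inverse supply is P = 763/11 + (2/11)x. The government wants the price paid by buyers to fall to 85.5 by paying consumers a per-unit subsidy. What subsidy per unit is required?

At a buyer price of 85.5, quantity demanded is 255.5 − 1.5·85.5 = 127.25.
Sellers supply 127.25 only when they receive Ps = 763/11 + (2/11)·127.25 = 92.5.
s = Ps − Pb = 92.5 − 85.5 = 7.

Required subsidy s = 7 per unit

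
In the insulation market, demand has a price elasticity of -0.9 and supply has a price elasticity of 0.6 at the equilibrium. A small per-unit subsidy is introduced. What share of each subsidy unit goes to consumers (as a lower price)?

For a small subsidy around the equilibrium, the benefit split depends on the relative slopes, which at a point are proportional to the elasticities.
Buyer share = εs/(εs + |εd|) = 0.6/(0.6 + 0.9) = 0.4; seller share = |εd|/(εs + |εd|) = 0.6.

Consumer share = 0.4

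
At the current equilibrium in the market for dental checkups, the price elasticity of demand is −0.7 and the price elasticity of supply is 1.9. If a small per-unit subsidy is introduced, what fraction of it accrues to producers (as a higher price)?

For a small subsidy around the equilibrium, the benefit split depends on the relative slopes, which at a point are proportional to the elasticities.
Buyer share = εs/(εs + |εd|) = 1.9/(1.9 + 0.7) = 19/26; seller share = |εd|/(εs + |εd|) = 7/26.
So producers capture 7/26 of the subsidy.

Producer share = 7/26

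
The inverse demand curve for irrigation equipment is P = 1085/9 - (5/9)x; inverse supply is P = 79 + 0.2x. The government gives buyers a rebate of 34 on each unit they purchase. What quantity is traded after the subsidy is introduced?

x' = 100

Pre-subsidy: 1085/9 - (5/9)x = 79 + 0.2x gives x* = 55 and P* = 90.
With the rebate, buyers effectively pay Pb = Ps − 34, where Ps is the price sellers receive.
On the curves, Pb = 1085/9 - (5/9)x and Ps = 79 + 0.2x; the wedge Ps − Pb = 34 gives 79 + 0.2x − (1085/9 - (5/9)x) = 34, so x' = 100.
Then Pb = 1085/9 − (5/9)·100 = 65 and Ps = 79 + 0.2·100 = 99.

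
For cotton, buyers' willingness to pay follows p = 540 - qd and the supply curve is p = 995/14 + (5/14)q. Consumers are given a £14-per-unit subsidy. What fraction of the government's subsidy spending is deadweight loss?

Pre-subsidy: 540 - q = 995/14 + (5/14)q gives q* = 6565/19 and p* = 3695/19.
With the rebate, buyers effectively pay pb = ps − 14, where ps is the price sellers receive.
On the curves, pb = 540 - q and ps = 995/14 + (5/14)q; the wedge ps − pb = 14 gives 995/14 + (5/14)q − (540 - q) = 14, so q' = 6761/19.
Then pb = 540 − 1·(6761/19) = 3499/19 and ps = 995/14 + (5/14)·(6761/19) = 3765/19.
ΔCS = ½(6565/19 + 6761/19)(3695/19 − 3499/19) = 1305948/361; ΔPS = ½(6565/19 + 6761/19)(3765/19 − 3695/19) = 466410/361.
Government spending = 14 × 6761/19 = 94654/19.
DWL = ½ × 14 × (6761/19 − 6565/19) = 1372/19; fraction = (1372/19) / (94654/19) = 98/6761.

DWL / government spending = 98/6761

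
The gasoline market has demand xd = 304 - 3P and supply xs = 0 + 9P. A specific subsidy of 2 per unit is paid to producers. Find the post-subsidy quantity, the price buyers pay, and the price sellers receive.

Pre-subsidy: 304 - 3P = 0 + 9P gives P* = 76/3, x* = 228.
With the subsidy, sellers receive Ps = Pb + 2 for each unit, where Pb is the price buyers pay.
Supply in terms of Pb becomes xs = 0 + 9(Pb + 2) = 18 + 9Pb. Setting this equal to demand: 304 - 3Pb = 18 + 9Pb, so Pb = 143/6.
Sellers receive Ps = 143/6 + 2 = 155/6; x' = 304 − 3·(143/6) = 232.5.

x' = 232.5; buyers pay 143/6; sellers receive 155/6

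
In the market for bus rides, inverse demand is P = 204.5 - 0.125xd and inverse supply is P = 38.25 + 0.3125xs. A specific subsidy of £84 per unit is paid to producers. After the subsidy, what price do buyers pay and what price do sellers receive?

Buyers pay £133; sellers receive £217

Pre-subsidy: 204.5 - 0.125x = 38.25 + 0.3125x gives x* = 380 and P* = 157.
With the subsidy, sellers receive Ps = Pb + 84 for each unit, where Pb is the price buyers pay.
On the curves, Pb = 204.5 - 0.125x and Ps = 38.25 + 0.3125x; the wedge Ps − Pb = 84 gives 38.25 + 0.3125x − (204.5 - 0.125x) = 84, so x' = 572.
Then Pb = 204.5 − 0.125·572 = 133 and Ps = 38.25 + 0.3125·572 = 217.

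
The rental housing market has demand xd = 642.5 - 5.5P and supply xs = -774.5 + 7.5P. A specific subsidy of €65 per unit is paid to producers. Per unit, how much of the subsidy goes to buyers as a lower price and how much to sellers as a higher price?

Buyers gain €37.5 per unit; sellers gain €27.5 per unit

Pre-subsidy: 642.5 - 5.5P = -774.5 + 7.5P gives P* = 109, x* = 43.
With the subsidy, sellers receive Ps = Pb + 65 for each unit, where Pb is the price buyers pay.
Supply in terms of Pb becomes xs = -774.5 + 7.5(Pb + 65) = -287 + 7.5Pb. Setting this equal to demand: 642.5 - 5.5Pb = -287 + 7.5Pb, so Pb = 71.5.
Sellers receive Ps = 71.5 + 65 = 136.5; x' = 642.5 − 5.5·71.5 = 249.25.
Buyers' price falls by P* − Pb = 109 − 71.5 = 37.5; sellers' price rises by Ps − P* = 136.5 − 109 = 27.5.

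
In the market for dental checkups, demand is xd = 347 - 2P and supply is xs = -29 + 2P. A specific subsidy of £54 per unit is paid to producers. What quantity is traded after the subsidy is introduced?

x' = 213

Pre-subsidy: 347 - 2P = -29 + 2P gives P* = 94, x* = 159.
With the subsidy, sellers receive Ps = Pb + 54 for each unit, where Pb is the price buyers pay.
Supply in terms of Pb becomes xs = -29 + 2(Pb + 54) = 79 + 2Pb. Setting this equal to demand: 347 - 2Pb = 79 + 2Pb, so Pb = 67.
Sellers receive Ps = 67 + 54 = 121; x' = 347 − 2·67 = 213.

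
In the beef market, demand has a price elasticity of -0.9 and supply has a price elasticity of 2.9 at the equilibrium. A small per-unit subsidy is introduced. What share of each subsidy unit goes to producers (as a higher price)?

Producer share = 9/38

For a small subsidy around the equilibrium, the benefit split depends on the relative slopes, which at a point are proportional to the elasticities.
Buyer share = εs/(εs + |εd|) = 2.9/(2.9 + 0.9) = 29/38; seller share = |εd|/(εs + |εd|) = 9/38.
So producers capture 9/38 of the subsidy.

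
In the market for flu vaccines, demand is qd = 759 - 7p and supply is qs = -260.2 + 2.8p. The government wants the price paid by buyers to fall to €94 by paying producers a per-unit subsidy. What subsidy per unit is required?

At a buyer price of 94, quantity demanded is 759 − 7·94 = 101.
Sellers supply 101 only when they receive ps with -260.2 + 2.8·ps = 101, i.e. ps = 129.
s = ps − pb = 129 − 94 = 35.

Required subsidy s = €35 per unit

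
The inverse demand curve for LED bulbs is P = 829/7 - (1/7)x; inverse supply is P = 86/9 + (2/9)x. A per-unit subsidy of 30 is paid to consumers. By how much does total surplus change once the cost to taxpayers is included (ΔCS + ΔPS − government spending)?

Pre-subsidy: 829/7 - (1/7)x = 86/9 + (2/9)x gives x* = 6859/23 and P* = 1744/23.
With the rebate, buyers effectively pay Pb = Ps − 30, where Ps is the price sellers receive.
On the curves, Pb = 829/7 - (1/7)x and Ps = 86/9 + (2/9)x; the wedge Ps − Pb = 30 gives 86/9 + (2/9)x − (829/7 - (1/7)x) = 30, so x' = 8749/23.
Then Pb = 829/7 − (1/7)·(8749/23) = 1474/23 and Ps = 86/9 + (2/9)·(8749/23) = 2164/23.
ΔCS = ½(6859/23 + 8749/23)(1744/23 − 1474/23) = 2107080/529; ΔPS = ½(6859/23 + 8749/23)(2164/23 − 1744/23) = 3277680/529.
Government spending = 30 × 8749/23 = 262470/23.
Net change = 2107080/529 + 3277680/529 − 262470/23 = -28350/23. The loss equals the DWL triangle ½·30·1890/23.

Net change in total surplus = -28350/23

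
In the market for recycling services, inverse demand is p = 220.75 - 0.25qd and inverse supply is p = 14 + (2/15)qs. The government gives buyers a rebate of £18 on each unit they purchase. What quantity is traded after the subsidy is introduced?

q' = 13485/23

Pre-subsidy: 220.75 - 0.25q = 14 + (2/15)q gives q* = 12405/23 and p* = 1976/23.
With the rebate, buyers effectively pay pb = ps − 18, where ps is the price sellers receive.
On the curves, pb = 220.75 - 0.25q and ps = 14 + (2/15)q; the wedge ps − pb = 18 gives 14 + (2/15)q − (220.75 - 0.25q) = 18, so q' = 13485/23.
Then pb = 220.75 − 0.25·(13485/23) = 1706/23 and ps = 14 + (2/15)·(13485/23) = 2120/23.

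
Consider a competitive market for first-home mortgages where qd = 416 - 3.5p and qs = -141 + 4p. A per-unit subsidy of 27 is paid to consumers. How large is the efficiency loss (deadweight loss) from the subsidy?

Pre-subsidy: 416 - 3.5p = -141 + 4p gives p* = 1114/15, q* = 2341/15.
With the rebate, buyers effectively pay pb = ps − 27, where ps is the price sellers receive.
Demand in terms of ps becomes qd = 416 − 3.5(ps − 27) = 510.5 - 3.5ps. Setting this equal to supply: 510.5 - 3.5ps = -141 + 4ps, so ps = 1303/15.
Buyers pay pb = 1303/15 − 27 = 898/15; q' = -141 + 4·(1303/15) = 3097/15.
The subsidy expands output by 3097/15 − 2341/15 = 50.4 past the efficient level; on those units the gap between marginal cost and willingness to pay runs from 0 up to 27.
DWL = ½ × 27 × 50.4 = 680.4.

Deadweight loss = 680.4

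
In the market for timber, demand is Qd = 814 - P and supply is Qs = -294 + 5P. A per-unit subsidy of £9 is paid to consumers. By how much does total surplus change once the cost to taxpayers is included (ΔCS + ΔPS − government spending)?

Net change in total surplus = -£33.75

Pre-subsidy: 814 - P = -294 + 5P gives P* = 554/3, Q* = 1888/3.
With the rebate, buyers effectively pay Pb = Ps − 9, where Ps is the price sellers receive.
Demand in terms of Ps becomes Qd = 814 − 1(Ps − 9) = 823 - Ps. Setting this equal to supply: 823 - Ps = -294 + 5Ps, so Ps = 1117/6.
Buyers pay Pb = 1117/6 − 9 = 1063/6; Q' = -294 + 5·(1117/6) = 3821/6.
ΔCS = ½(1888/3 + 3821/6)(554/3 − 1063/6) = 4748.125; ΔPS = ½(1888/3 + 3821/6)(1117/6 − 554/3) = 949.625.
Government spending = 9 × 3821/6 = 5731.5.
Net change = 4748.125 + 949.625 − 5731.5 = -33.75. The loss equals the DWL triangle ½·9·7.5.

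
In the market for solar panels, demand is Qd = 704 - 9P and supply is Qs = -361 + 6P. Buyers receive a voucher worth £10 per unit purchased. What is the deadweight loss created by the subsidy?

Deadweight loss = £180

Pre-subsidy: 704 - 9P = -361 + 6P gives P* = 71, Q* = 65.
With the rebate, buyers effectively pay Pb = Ps − 10, where Ps is the price sellers receive.
Demand in terms of Ps becomes Qd = 704 − 9(Ps − 10) = 794 - 9Ps. Setting this equal to supply: 794 - 9Ps = -361 + 6Ps, so Ps = 77.
Buyers pay Pb = 77 − 10 = 67; Q' = -361 + 6·77 = 101.
The subsidy expands output by 101 − 65 = 36 past the efficient level; on those units the gap between marginal cost and willingness to pay runs from 0 up to 10.
DWL = ½ × 10 × 36 = 180.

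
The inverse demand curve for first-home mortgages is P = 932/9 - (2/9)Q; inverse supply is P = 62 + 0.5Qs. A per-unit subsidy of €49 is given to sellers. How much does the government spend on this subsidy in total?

Government cost = 79870/13

Pre-subsidy: 932/9 - (2/9)Q = 62 + 0.5Q gives Q* = 748/13 and P* = 1180/13.
With the subsidy, sellers receive Ps = Pb + 49 for each unit, where Pb is the price buyers pay.
On the curves, Pb = 932/9 - (2/9)Q and Ps = 62 + 0.5Q; the wedge Ps − Pb = 49 gives 62 + 0.5Q − (932/9 - (2/9)Q) = 49, so Q' = 1630/13.
Then Pb = 932/9 − (2/9)·(1630/13) = 984/13 and Ps = 62 + 0.5·(1630/13) = 1621/13.
Government outlay = subsidy × quantity = 49 × 1630/13 = 79870/13.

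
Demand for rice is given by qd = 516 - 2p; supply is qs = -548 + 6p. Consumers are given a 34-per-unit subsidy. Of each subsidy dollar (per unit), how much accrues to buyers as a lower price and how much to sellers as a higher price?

Pre-subsidy: 516 - 2p = -548 + 6p gives p* = 133, q* = 250.
With the rebate, buyers effectively pay pb = ps − 34, where ps is the price sellers receive.
Demand in terms of ps becomes qd = 516 − 2(ps − 34) = 584 - 2ps. Setting this equal to supply: 584 - 2ps = -548 + 6ps, so ps = 141.5.
Buyers pay pb = 141.5 − 34 = 107.5; q' = -548 + 6·141.5 = 301.
Buyers' price falls by p* − pb = 133 − 107.5 = 25.5; sellers' price rises by ps − p* = 141.5 − 133 = 8.5.

Buyers gain 25.5 per unit; sellers gain 8.5 per unit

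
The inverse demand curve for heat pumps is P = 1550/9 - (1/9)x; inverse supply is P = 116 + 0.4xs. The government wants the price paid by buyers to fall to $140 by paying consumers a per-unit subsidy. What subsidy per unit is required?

At a buyer price of 140, quantity demanded is 1550 − 9·140 = 290.
Sellers supply 290 only when they receive Ps = 116 + 0.4·290 = 232.
s = Ps − Pb = 232 − 140 = 92.

Required subsidy s = $92 per unit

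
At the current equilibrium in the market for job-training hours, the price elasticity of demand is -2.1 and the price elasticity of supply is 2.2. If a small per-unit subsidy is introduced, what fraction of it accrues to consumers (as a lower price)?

Consumer share = 22/43

For a small subsidy around the equilibrium, the benefit split depends on the relative slopes, which at a point are proportional to the elasticities.
Buyer share = εs/(εs + |εd|) = 2.2/(2.2 + 2.1) = 22/43; seller share = |εd|/(εs + |εd|) = 21/43.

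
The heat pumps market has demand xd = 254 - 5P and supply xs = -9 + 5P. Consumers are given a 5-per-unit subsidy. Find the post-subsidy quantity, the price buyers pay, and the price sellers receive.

Pre-subsidy: 254 - 5P = -9 + 5P gives P* = 26.3, x* = 122.5.
With the rebate, buyers effectively pay Pb = Ps − 5, where Ps is the price sellers receive.
Demand in terms of Ps becomes xd = 254 − 5(Ps − 5) = 279 - 5Ps. Setting this equal to supply: 279 - 5Ps = -9 + 5Ps, so Ps = 28.8.
Buyers pay Pb = 28.8 − 5 = 23.8; x' = -9 + 5·28.8 = 135.

x' = 135; buyers pay 23.8; sellers receive 28.8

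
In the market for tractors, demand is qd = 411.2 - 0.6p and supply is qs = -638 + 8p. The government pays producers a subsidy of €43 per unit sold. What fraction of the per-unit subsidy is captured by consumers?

Consumer share = 40/43

Pre-subsidy: 411.2 - 0.6p = -638 + 8p gives p* = 122, q* = 338.
With the subsidy, sellers receive ps = pb + 43 for each unit, where pb is the price buyers pay.
Supply in terms of pb becomes qs = -638 + 8(pb + 43) = -294 + 8pb. Setting this equal to demand: 411.2 - 0.6pb = -294 + 8pb, so pb = 82.
Sellers receive ps = 82 + 43 = 125; q' = 411.2 − 0.6·82 = 362.
Buyers' price falls by p* − pb = 122 − 82 = 40; sellers' price rises by ps − p* = 125 − 122 = 3.
So consumers capture 40/43 = 40/43 of each unit of subsidy.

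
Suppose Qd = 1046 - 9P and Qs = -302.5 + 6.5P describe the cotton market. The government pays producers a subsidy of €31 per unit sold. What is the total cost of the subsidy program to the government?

Government cost = €11780

Pre-subsidy: 1046 - 9P = -302.5 + 6.5P gives P* = 87, Q* = 263.
With the subsidy, sellers receive Ps = Pb + 31 for each unit, where Pb is the price buyers pay.
Supply in terms of Pb becomes Qs = -302.5 + 6.5(Pb + 31) = -101 + 6.5Pb. Setting this equal to demand: 1046 - 9Pb = -101 + 6.5Pb, so Pb = 74.
Sellers receive Ps = 74 + 31 = 105; Q' = 1046 − 9·74 = 380.
Government outlay = subsidy × quantity = 31 × 380 = 11780.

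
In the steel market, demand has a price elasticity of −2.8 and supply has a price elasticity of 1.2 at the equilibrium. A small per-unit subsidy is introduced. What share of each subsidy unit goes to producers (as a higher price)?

Producer share = 0.7

For a small subsidy around the equilibrium, the benefit split depends on the relative slopes, which at a point are proportional to the elasticities.
Buyer share = εs/(εs + |εd|) = 1.2/(1.2 + 2.8) = 0.3; seller share = |εd|/(εs + |εd|) = 0.7.
So producers capture 0.7 of the subsidy.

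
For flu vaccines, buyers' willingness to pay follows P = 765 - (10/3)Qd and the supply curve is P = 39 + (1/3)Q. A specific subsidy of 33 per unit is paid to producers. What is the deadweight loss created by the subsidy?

Deadweight loss = 148.5

Pre-subsidy: 765 - (10/3)Q = 39 + (1/3)Q gives Q* = 198 and P* = 105.
With the subsidy, sellers receive Ps = Pb + 33 for each unit, where Pb is the price buyers pay.
On the curves, Pb = 765 - (10/3)Q and Ps = 39 + (1/3)Q; the wedge Ps − Pb = 33 gives 39 + (1/3)Q − (765 - (10/3)Q) = 33, so Q' = 207.
Then Pb = 765 − (10/3)·207 = 75 and Ps = 39 + (1/3)·207 = 108.
The subsidy expands output by 207 − 198 = 9 past the efficient level; on those units the gap between marginal cost and willingness to pay runs from 0 up to 33.
DWL = ½ × 33 × 9 = 148.5.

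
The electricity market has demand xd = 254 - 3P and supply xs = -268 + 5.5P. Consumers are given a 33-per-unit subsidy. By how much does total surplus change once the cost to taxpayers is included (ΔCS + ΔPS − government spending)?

Pre-subsidy: 254 - 3P = -268 + 5.5P gives P* = 1044/17, x* = 1186/17.
With the rebate, buyers effectively pay Pb = Ps − 33, where Ps is the price sellers receive.
Demand in terms of Ps becomes xd = 254 − 3(Ps − 33) = 353 - 3Ps. Setting this equal to supply: 353 - 3Ps = -268 + 5.5Ps, so Ps = 1242/17.
Buyers pay Pb = 1242/17 − 33 = 681/17; x' = -268 + 5.5·(1242/17) = 2275/17.
ΔCS = ½(1186/17 + 2275/17)(1044/17 − 681/17) = 1256343/578; ΔPS = ½(1186/17 + 2275/17)(1242/17 − 1044/17) = 342639/289.
Government spending = 33 × 2275/17 = 75075/17.
Net change = 1256343/578 + 342639/289 − 75075/17 = -35937/34. The loss equals the DWL triangle ½·33·1089/17.

Net change in total surplus = -35937/34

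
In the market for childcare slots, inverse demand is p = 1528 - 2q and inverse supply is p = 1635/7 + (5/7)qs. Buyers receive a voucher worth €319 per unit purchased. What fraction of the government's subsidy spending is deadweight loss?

Pre-subsidy: 1528 - 2q = 1635/7 + (5/7)q gives q* = 9061/19 and p* = 10910/19.
With the rebate, buyers effectively pay pb = ps − 319, where ps is the price sellers receive.
On the curves, pb = 1528 - 2q and ps = 1635/7 + (5/7)q; the wedge ps − pb = 319 gives 1635/7 + (5/7)q − (1528 - 2q) = 319, so q' = 11294/19.
Then pb = 1528 − 2·(11294/19) = 6444/19 and ps = 1635/7 + (5/7)·(11294/19) = 12505/19.
ΔCS = ½(9061/19 + 11294/19)(10910/19 − 6444/19) = 45452715/361; ΔPS = ½(9061/19 + 11294/19)(12505/19 − 10910/19) = 32466225/722.
Government spending = 319 × 11294/19 = 3602786/19.
DWL = ½ × 319 × (11294/19 − 9061/19) = 712327/38; fraction = (712327/38) / (3602786/19) = 2233/22588.

DWL / government spending = 2233/22588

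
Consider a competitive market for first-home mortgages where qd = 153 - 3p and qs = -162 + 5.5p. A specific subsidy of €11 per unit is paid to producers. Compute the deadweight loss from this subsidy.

Pre-subsidy: 153 - 3p = -162 + 5.5p gives p* = 630/17, q* = 711/17.
With the subsidy, sellers receive ps = pb + 11 for each unit, where pb is the price buyers pay.
Supply in terms of pb becomes qs = -162 + 5.5(pb + 11) = -101.5 + 5.5pb. Setting this equal to demand: 153 - 3pb = -101.5 + 5.5pb, so pb = 509/17.
Sellers receive ps = 509/17 + 11 = 696/17; q' = 153 − 3·(509/17) = 1074/17.
The subsidy expands output by 1074/17 − 711/17 = 363/17 past the efficient level; on those units the gap between marginal cost and willingness to pay runs from 0 up to 11.
DWL = ½ × 11 × 363/17 = 3993/34.

Deadweight loss = 3993/34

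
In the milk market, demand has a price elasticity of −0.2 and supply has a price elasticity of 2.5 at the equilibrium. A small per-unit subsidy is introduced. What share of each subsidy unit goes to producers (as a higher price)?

Producer share = 2/27

For a small subsidy around the equilibrium, the benefit split depends on the relative slopes, which at a point are proportional to the elasticities.
Buyer share = εs/(εs + |εd|) = 2.5/(2.5 + 0.2) = 25/27; seller share = |εd|/(εs + |εd|) = 2/27.
So producers capture 2/27 of the subsidy.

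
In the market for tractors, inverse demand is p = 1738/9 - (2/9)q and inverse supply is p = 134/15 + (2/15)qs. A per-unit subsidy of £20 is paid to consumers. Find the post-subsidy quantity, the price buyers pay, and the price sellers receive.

Pre-subsidy: 1738/9 - (2/9)q = 134/15 + (2/15)q gives q* = 518 and p* = 78.
With the rebate, buyers effectively pay pb = ps − 20, where ps is the price sellers receive.
On the curves, pb = 1738/9 - (2/9)q and ps = 134/15 + (2/15)q; the wedge ps − pb = 20 gives 134/15 + (2/15)q − (1738/9 - (2/9)q) = 20, so q' = 574.25.
Then pb = 1738/9 − (2/9)·574.25 = 65.5 and ps = 134/15 + (2/15)·574.25 = 85.5.

q' = 574.25; buyers pay £65.5; sellers receive £85.5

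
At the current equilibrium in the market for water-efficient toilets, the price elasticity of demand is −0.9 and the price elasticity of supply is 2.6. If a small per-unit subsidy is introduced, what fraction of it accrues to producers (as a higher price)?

Producer share = 9/35

For a small subsidy around the equilibrium, the benefit split depends on the relative slopes, which at a point are proportional to the elasticities.
Buyer share = εs/(εs + |εd|) = 2.6/(2.6 + 0.9) = 26/35; seller share = |εd|/(εs + |εd|) = 9/35.
So producers capture 9/35 of the subsidy.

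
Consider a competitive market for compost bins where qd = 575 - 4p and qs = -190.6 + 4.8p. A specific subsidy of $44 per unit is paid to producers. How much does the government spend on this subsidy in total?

Government cost = $14212

Pre-subsidy: 575 - 4p = -190.6 + 4.8p gives p* = 87, q* = 227.
With the subsidy, sellers receive ps = pb + 44 for each unit, where pb is the price buyers pay.
Supply in terms of pb becomes qs = -190.6 + 4.8(pb + 44) = 20.6 + 4.8pb. Setting this equal to demand: 575 - 4pb = 20.6 + 4.8pb, so pb = 63.
Sellers receive ps = 63 + 44 = 107; q' = 575 − 4·63 = 323.
Government outlay = subsidy × quantity = 44 × 323 = 14212.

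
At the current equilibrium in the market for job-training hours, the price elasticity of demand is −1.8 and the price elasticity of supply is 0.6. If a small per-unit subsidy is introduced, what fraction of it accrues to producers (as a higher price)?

Producer share = 0.75

For a small subsidy around the equilibrium, the benefit split depends on the relative slopes, which at a point are proportional to the elasticities.
Buyer share = εs/(εs + |εd|) = 0.6/(0.6 + 1.8) = 0.25; seller share = |εd|/(εs + |εd|) = 0.75.
So producers capture 0.75 of the subsidy.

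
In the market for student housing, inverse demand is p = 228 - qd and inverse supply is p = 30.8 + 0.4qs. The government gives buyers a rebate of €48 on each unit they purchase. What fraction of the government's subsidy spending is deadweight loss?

DWL / government spending = 60/613

Pre-subsidy: 228 - q = 30.8 + 0.4q gives q* = 986/7 and p* = 610/7.
With the rebate, buyers effectively pay pb = ps − 48, where ps is the price sellers receive.
On the curves, pb = 228 - q and ps = 30.8 + 0.4q; the wedge ps − pb = 48 gives 30.8 + 0.4q − (228 - q) = 48, so q' = 1226/7.
Then pb = 228 − 1·(1226/7) = 370/7 and ps = 30.8 + 0.4·(1226/7) = 706/7.
ΔCS = ½(986/7 + 1226/7)(610/7 − 370/7) = 37920/7; ΔPS = ½(986/7 + 1226/7)(706/7 − 610/7) = 15168/7.
Government spending = 48 × 1226/7 = 58848/7.
DWL = ½ × 48 × (1226/7 − 986/7) = 5760/7; fraction = (5760/7) / (58848/7) = 60/613.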